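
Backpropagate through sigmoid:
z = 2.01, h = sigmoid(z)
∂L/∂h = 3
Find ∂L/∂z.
∂L/∂z = 0.3126

σ(2.01) = 0.8818
σ'(2.01) = σ(2.01)(1 - σ(2.01)) = 0.8818 × 0.1182 = 0.1042
∂L/∂z = ∂L/∂h · σ'(z) = 3 × 0.1042 = 0.3126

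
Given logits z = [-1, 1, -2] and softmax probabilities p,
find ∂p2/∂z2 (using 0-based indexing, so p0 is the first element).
∂p2/∂z2 = 0.04025

p = softmax(z) = [0.1142, 0.8438, 0.04201]
p2 = 0.04201

∂p2/∂z2 = p2(1 - p2) = 0.04201 × (1 - 0.04201) = 0.04025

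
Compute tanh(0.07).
0.06989

tanh(0.07) = (e^(0.07) - e^(-0.07))/(e^(0.07) + e^(-0.07)) = 0.06989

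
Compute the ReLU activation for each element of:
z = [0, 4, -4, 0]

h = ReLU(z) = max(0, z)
h = [0, 4, 0, 0]

ReLU applied element-wise: max(0,0)=0, max(0,4)=4, max(0,-4)=0, max(0,0)=0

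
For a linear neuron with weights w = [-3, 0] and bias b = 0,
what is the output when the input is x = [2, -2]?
y = -6

y = (-3)(2) + (0)(-2) + 0 = -6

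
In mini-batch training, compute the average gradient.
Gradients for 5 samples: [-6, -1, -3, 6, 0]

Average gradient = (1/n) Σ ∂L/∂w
Average gradient = -0.8

Average = (1/5)(-6 + -1 + -3 + 6 + 0) = -4/5 = -0.8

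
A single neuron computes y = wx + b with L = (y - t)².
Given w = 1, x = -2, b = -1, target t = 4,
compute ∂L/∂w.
∂L/∂w = 28

y = wx + b = (1)(-2) + -1 = -3
∂L/∂y = 2(y - t) = 2(-3 - 4) = -14
∂y/∂w = x = -2
∂L/∂w = ∂L/∂y · ∂y/∂w = -14 × -2 = 28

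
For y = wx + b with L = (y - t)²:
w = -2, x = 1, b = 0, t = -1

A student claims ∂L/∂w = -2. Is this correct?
Correct

y = (-2)(1) + 0 = -2
∂L/∂y = 2(y - t) = 2(-2 - -1) = -2
∂y/∂w = x = 1
∂L/∂w = -2 × 1 = -2

Claimed value: -2
Correct: The correct gradient is -2.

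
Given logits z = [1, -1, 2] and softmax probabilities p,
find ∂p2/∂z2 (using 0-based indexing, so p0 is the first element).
∂p2/∂z2 = 0.2078

p = softmax(z) = [0.2595, 0.03512, 0.7054]
p2 = 0.7054

∂p2/∂z2 = p2(1 - p2) = 0.7054 × (1 - 0.7054) = 0.2078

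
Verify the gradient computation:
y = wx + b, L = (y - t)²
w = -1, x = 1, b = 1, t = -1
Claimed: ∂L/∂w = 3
Incorrect

y = (-1)(1) + 1 = 0
∂L/∂y = 2(y - t) = 2(0 - -1) = 2
∂y/∂w = x = 1
∂L/∂w = 2 × 1 = 2

Claimed value: 3
Incorrect: The correct gradient is 2.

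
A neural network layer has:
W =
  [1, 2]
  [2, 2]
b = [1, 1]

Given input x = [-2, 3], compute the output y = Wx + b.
y = [5, 3]

Wx = [1×-2 + 2×3, 2×-2 + 2×3]
   = [4, 2]
y = Wx + b = [4 + 1, 2 + 1] = [5, 3]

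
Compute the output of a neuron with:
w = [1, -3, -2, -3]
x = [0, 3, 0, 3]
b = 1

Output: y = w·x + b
y = -17

y = (1)(0) + (-3)(3) + (-2)(0) + (-3)(3) + 1 = -17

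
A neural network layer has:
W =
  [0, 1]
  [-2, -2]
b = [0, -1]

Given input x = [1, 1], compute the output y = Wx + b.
y = [1, -5]

Wx = [0×1 + 1×1, -2×1 + -2×1]
   = [1, -4]
y = Wx + b = [1 + 0, -4 + -1] = [1, -5]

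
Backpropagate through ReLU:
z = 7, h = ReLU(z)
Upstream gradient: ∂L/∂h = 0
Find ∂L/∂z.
∂L/∂z = 0

h = ReLU(7) = 7
Since z > 0: ∂h/∂z = 1
∂L/∂z = ∂L/∂h · ∂h/∂z = 0 × 1 = 0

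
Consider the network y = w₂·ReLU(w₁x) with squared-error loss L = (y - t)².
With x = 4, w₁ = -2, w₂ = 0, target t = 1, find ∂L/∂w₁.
∂L/∂w₁ = 0

Forward pass:
z = w₁x = -2×4 = -8
h = ReLU(-8) = 0
y = w₂h = 0×0 = 0

Backward pass:
∂L/∂y = 2(y - t) = 2(0 - 1) = -2
∂y/∂h = w₂ = 0
∂h/∂z = 0 (ReLU derivative)
∂z/∂w₁ = x = 4

∂L/∂w₁ = -2 × 0 × 0 × 4 = 0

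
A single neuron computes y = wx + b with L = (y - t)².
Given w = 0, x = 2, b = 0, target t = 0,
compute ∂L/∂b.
∂L/∂b = 0

y = wx + b = (0)(2) + 0 = 0
∂L/∂y = 2(y - t) = 2(0 - 0) = 0
∂y/∂b = 1
∂L/∂b = ∂L/∂y · ∂y/∂b = 0 × 1 = 0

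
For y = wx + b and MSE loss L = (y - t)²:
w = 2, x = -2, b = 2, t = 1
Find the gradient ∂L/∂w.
∂L/∂w = 12

y = wx + b = (2)(-2) + 2 = -2
∂L/∂y = 2(y - t) = 2(-2 - 1) = -6
∂y/∂w = x = -2
∂L/∂w = ∂L/∂y · ∂y/∂w = -6 × -2 = 12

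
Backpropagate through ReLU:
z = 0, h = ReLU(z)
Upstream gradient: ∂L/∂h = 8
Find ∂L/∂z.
∂L/∂z = 0

h = ReLU(0) = 0
At z = 0: ∂h/∂z = 0 (by convention)
∂L/∂z = ∂L/∂h · ∂h/∂z = 8 × 0 = 0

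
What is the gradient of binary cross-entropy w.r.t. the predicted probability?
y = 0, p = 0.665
∂L/∂p = 2.985

∂L/∂p = -y/p + (1-y)/(1-p) = 0 + 1/0.335 = 2.985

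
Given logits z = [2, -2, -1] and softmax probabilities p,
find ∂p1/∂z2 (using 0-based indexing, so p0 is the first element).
∂p1/∂z2 = -0.0007993

p = softmax(z) = [0.9362, 0.01715, 0.04661]
p1 = 0.01715, p2 = 0.04661

∂p1/∂z2 = -p1 × p2 = -0.01715 × 0.04661 = -0.0007993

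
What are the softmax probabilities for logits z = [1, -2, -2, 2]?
p = [0.2619, 0.013, 0.013, 0.712]

exp(z) = [2.718, 0.1353, 0.1353, 7.389]
Sum = 10.38
p = [0.2619, 0.013, 0.013, 0.712]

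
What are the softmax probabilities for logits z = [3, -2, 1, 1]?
p = [0.7828, 0.0053, 0.1059, 0.1059]

exp(z) = [20.09, 0.1353, 2.718, 2.718]
Sum = 25.66
p = [0.7828, 0.0053, 0.1059, 0.1059]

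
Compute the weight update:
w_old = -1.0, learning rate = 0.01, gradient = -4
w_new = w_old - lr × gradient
w_new = -0.96

w_new = w - η·∂L/∂w = -1.0 - 0.01×(-4) = -1.0 - (-0.04) = -0.96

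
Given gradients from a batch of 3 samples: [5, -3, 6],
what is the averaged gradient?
Average gradient = 2.667

Average = (1/3)(5 + -3 + 6) = 8/3 = 2.667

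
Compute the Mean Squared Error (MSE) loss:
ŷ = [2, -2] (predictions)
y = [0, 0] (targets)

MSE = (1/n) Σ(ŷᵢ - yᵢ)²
MSE = 4

MSE = (1/2)((2-0)² + (-2-0)²) = (1/2)(4 + 4) = 4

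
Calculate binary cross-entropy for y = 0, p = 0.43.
L = 0.5621

L = -0·log(0.43) - 1·log(0.57) = -log(0.57) = 0.5621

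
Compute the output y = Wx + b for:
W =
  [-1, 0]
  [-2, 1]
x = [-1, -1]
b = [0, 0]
y = [1, 1]

Wx = [-1×-1 + 0×-1, -2×-1 + 1×-1]
   = [1, 1]
y = Wx + b = [1 + 0, 1 + 0] = [1, 1]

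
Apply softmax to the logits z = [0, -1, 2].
p = [0.1142, 0.042, 0.8438]

exp(z) = [1, 0.3679, 7.389]
Sum = 8.757
p = [0.1142, 0.042, 0.8438]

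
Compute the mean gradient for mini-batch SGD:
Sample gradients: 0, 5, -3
Average gradient = 0.6667

Average = (1/3)(0 + 5 + -3) = 2/3 = 0.6667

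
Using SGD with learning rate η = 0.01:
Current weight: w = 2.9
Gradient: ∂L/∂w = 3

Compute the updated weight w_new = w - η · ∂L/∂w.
w_new = 2.87

w_new = w - η·∂L/∂w = 2.9 - 0.01×(3) = 2.9 - (0.03) = 2.87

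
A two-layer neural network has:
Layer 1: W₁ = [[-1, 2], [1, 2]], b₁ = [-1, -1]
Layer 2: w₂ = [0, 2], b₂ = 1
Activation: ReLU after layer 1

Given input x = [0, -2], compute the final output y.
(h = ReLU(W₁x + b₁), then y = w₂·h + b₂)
y = 1

Layer 1 pre-activation: z₁ = [-5, -5]
After ReLU: h = [0, 0]
Layer 2 output: y = 0×0 + 2×0 + 1 = 1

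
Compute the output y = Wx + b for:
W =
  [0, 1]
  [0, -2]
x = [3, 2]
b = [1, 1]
y = [3, -3]

Wx = [0×3 + 1×2, 0×3 + -2×2]
   = [2, -4]
y = Wx + b = [2 + 1, -4 + 1] = [3, -3]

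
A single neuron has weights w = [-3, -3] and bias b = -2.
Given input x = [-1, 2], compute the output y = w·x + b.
y = -5

y = (-3)(-1) + (-3)(2) + -2 = -5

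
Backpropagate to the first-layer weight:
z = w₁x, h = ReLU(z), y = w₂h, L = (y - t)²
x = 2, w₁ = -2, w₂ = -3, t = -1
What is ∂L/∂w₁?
∂L/∂w₁ = 0

Forward pass:
z = w₁x = -2×2 = -4
h = ReLU(-4) = 0
y = w₂h = -3×0 = 0

Backward pass:
∂L/∂y = 2(y - t) = 2(0 - -1) = 2
∂y/∂h = w₂ = -3
∂h/∂z = 0 (ReLU derivative)
∂z/∂w₁ = x = 2

∂L/∂w₁ = 2 × -3 × 0 × 2 = 0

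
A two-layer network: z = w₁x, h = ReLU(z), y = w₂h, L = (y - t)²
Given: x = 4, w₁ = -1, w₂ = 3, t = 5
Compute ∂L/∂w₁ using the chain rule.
∂L/∂w₁ = 0

Forward pass:
z = w₁x = -1×4 = -4
h = ReLU(-4) = 0
y = w₂h = 3×0 = 0

Backward pass:
∂L/∂y = 2(y - t) = 2(0 - 5) = -10
∂y/∂h = w₂ = 3
∂h/∂z = 0 (ReLU derivative)
∂z/∂w₁ = x = 4

∂L/∂w₁ = -10 × 3 × 0 × 4 = 0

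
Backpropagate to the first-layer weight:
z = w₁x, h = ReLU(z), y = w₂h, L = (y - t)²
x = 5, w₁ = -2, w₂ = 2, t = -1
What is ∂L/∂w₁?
∂L/∂w₁ = 0

Forward pass:
z = w₁x = -2×5 = -10
h = ReLU(-10) = 0
y = w₂h = 2×0 = 0

Backward pass:
∂L/∂y = 2(y - t) = 2(0 - -1) = 2
∂y/∂h = w₂ = 2
∂h/∂z = 0 (ReLU derivative)
∂z/∂w₁ = x = 5

∂L/∂w₁ = 2 × 2 × 0 × 5 = 0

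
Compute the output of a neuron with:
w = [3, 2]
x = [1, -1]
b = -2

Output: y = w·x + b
y = -1

y = (3)(1) + (2)(-1) + -2 = -1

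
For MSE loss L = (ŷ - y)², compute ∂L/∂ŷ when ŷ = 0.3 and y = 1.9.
∂L/∂ŷ = -3.2

∂L/∂ŷ = 2(ŷ - y) = 2(0.3 - 1.9) = 2(-1.6) = -3.2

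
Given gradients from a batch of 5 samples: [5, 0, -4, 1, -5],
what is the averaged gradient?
Average gradient = -0.6

Average = (1/5)(5 + 0 + -4 + 1 + -5) = -3/5 = -0.6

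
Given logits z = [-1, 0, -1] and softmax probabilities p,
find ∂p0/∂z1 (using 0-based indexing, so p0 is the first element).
∂p0/∂z1 = -0.1221

p = softmax(z) = [0.2119, 0.5761, 0.2119]
p0 = 0.2119, p1 = 0.5761

∂p0/∂z1 = -p0 × p1 = -0.2119 × 0.5761 = -0.1221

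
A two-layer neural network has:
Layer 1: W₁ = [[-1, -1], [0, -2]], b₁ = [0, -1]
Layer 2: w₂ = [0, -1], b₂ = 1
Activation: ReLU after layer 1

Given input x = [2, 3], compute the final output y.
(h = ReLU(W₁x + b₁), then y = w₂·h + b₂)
y = 1

Layer 1 pre-activation: z₁ = [-5, -7]
After ReLU: h = [0, 0]
Layer 2 output: y = 0×0 + -1×0 + 1 = 1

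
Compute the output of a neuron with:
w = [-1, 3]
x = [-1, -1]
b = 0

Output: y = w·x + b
y = -2

y = (-1)(-1) + (3)(-1) + 0 = -2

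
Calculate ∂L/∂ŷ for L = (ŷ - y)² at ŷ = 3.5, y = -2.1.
∂L/∂ŷ = 11.2

∂L/∂ŷ = 2(ŷ - y) = 2(3.5 - -2.1) = 2(5.6) = 11.2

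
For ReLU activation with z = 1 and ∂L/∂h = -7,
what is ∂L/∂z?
∂L/∂z = -7

h = ReLU(1) = 1
Since z > 0: ∂h/∂z = 1
∂L/∂z = ∂L/∂h · ∂h/∂z = -7 × 1 = -7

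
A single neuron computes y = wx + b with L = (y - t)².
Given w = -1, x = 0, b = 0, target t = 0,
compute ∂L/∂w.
∂L/∂w = 0

y = wx + b = (-1)(0) + 0 = 0
∂L/∂y = 2(y - t) = 2(0 - 0) = 0
∂y/∂w = x = 0
∂L/∂w = ∂L/∂y · ∂y/∂w = 0 × 0 = 0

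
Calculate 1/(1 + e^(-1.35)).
0.7941

sigmoid(1.35) = 1/(1 + e^(-1.35)) = 1/(1 + 0.2592) = 0.7941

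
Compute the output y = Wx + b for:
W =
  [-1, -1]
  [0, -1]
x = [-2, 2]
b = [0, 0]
y = [0, -2]

Wx = [-1×-2 + -1×2, 0×-2 + -1×2]
   = [0, -2]
y = Wx + b = [0 + 0, -2 + 0] = [0, -2]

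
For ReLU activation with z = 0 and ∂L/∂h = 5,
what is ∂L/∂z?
∂L/∂z = 0

h = ReLU(0) = 0
At z = 0: ∂h/∂z = 0 (by convention)
∂L/∂z = ∂L/∂h · ∂h/∂z = 5 × 0 = 0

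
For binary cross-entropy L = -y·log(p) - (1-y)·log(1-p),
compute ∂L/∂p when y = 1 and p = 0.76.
∂L/∂p = -1.316

∂L/∂p = -y/p + (1-y)/(1-p) = -1/0.76 + 0 = -1.316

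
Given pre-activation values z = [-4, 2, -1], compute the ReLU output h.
h = [0, 2, 0]

ReLU applied element-wise: max(0,-4)=0, max(0,2)=2, max(0,-1)=0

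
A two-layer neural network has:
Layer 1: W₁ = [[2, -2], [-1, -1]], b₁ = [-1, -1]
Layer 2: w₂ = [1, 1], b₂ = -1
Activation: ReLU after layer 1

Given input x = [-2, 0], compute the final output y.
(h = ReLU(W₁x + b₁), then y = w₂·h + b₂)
y = 0

Layer 1 pre-activation: z₁ = [-5, 1]
After ReLU: h = [0, 1]
Layer 2 output: y = 1×0 + 1×1 + -1 = 0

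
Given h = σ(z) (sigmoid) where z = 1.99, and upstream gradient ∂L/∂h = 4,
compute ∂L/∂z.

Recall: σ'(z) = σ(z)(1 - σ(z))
∂L/∂z = 0.4232

σ(1.99) = 0.8797
σ'(1.99) = σ(1.99)(1 - σ(1.99)) = 0.8797 × 0.1203 = 0.1058
∂L/∂z = ∂L/∂h · σ'(z) = 4 × 0.1058 = 0.4232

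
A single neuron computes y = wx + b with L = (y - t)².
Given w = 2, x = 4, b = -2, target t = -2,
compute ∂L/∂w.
∂L/∂w = 64

y = wx + b = (2)(4) + -2 = 6
∂L/∂y = 2(y - t) = 2(6 - -2) = 16
∂y/∂w = x = 4
∂L/∂w = ∂L/∂y · ∂y/∂w = 16 × 4 = 64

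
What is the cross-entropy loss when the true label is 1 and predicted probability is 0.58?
L = 0.5447

L = -1·log(0.58) - 0·log(0.42) = -log(0.58) = 0.5447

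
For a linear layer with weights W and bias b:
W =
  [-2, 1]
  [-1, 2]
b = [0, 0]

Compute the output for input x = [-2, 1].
y = [5, 4]

Wx = [-2×-2 + 1×1, -1×-2 + 2×1]
   = [5, 4]
y = Wx + b = [5 + 0, 4 + 0] = [5, 4]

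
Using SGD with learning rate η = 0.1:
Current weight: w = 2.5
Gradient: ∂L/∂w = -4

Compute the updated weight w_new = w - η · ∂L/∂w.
w_new = 2.9

w_new = w - η·∂L/∂w = 2.5 - 0.1×(-4) = 2.5 - (-0.4) = 2.9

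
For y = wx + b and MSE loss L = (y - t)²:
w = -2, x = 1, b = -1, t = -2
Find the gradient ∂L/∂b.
∂L/∂b = -2

y = wx + b = (-2)(1) + -1 = -3
∂L/∂y = 2(y - t) = 2(-3 - -2) = -2
∂y/∂b = 1
∂L/∂b = ∂L/∂y · ∂y/∂b = -2 × 1 = -2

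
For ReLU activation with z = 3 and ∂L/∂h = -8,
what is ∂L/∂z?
∂L/∂z = -8

h = ReLU(3) = 3
Since z > 0: ∂h/∂z = 1
∂L/∂z = ∂L/∂h · ∂h/∂z = -8 × 1 = -8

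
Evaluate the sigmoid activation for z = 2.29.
0.908

sigmoid(2.29) = 1/(1 + e^(-2.29)) = 1/(1 + 0.1013) = 0.908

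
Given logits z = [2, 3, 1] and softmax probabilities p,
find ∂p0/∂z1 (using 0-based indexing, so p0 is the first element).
∂p0/∂z1 = -0.1628

p = softmax(z) = [0.2447, 0.6652, 0.09003]
p0 = 0.2447, p1 = 0.6652

∂p0/∂z1 = -p0 × p1 = -0.2447 × 0.6652 = -0.1628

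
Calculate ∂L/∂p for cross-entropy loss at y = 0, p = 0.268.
∂L/∂p = 1.366

∂L/∂p = -y/p + (1-y)/(1-p) = 0 + 1/0.732 = 1.366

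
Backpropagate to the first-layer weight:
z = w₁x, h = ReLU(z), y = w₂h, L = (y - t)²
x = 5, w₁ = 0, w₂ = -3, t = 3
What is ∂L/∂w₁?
∂L/∂w₁ = 0

Forward pass:
z = w₁x = 0×5 = 0
h = ReLU(0) = 0
y = w₂h = -3×0 = 0

Backward pass:
∂L/∂y = 2(y - t) = 2(0 - 3) = -6
∂y/∂h = w₂ = -3
∂h/∂z = 0 (ReLU derivative)
∂z/∂w₁ = x = 5

∂L/∂w₁ = -6 × -3 × 0 × 5 = 0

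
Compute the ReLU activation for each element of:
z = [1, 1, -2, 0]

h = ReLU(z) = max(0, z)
h = [1, 1, 0, 0]

ReLU applied element-wise: max(0,1)=1, max(0,1)=1, max(0,-2)=0, max(0,0)=0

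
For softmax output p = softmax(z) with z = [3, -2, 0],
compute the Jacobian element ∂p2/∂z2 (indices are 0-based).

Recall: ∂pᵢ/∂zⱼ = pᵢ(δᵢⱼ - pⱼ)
∂p2/∂z2 = 0.0449

p = softmax(z) = [0.9465, 0.006377, 0.04712]
p2 = 0.04712

∂p2/∂z2 = p2(1 - p2) = 0.04712 × (1 - 0.04712) = 0.0449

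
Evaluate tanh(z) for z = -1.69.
-0.9341

tanh(-1.69) = (e^(-1.69) - e^(1.69))/(e^(-1.69) + e^(1.69)) = -0.9341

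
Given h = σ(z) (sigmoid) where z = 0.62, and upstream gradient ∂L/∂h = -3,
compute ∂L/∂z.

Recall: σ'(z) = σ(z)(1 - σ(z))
∂L/∂z = -0.6823

σ(0.62) = 0.6502
σ'(0.62) = σ(0.62)(1 - σ(0.62)) = 0.6502 × 0.3498 = 0.2274
∂L/∂z = ∂L/∂h · σ'(z) = -3 × 0.2274 = -0.6823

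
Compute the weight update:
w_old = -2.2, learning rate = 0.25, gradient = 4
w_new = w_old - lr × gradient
w_new = -3.2

w_new = w - η·∂L/∂w = -2.2 - 0.25×(4) = -2.2 - (1) = -3.2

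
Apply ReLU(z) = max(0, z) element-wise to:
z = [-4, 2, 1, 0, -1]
h = [0, 2, 1, 0, 0]

ReLU applied element-wise: max(0,-4)=0, max(0,2)=2, max(0,1)=1, max(0,0)=0, max(0,-1)=0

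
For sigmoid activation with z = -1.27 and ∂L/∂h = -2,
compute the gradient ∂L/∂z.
∂L/∂z = -0.3424

σ(-1.27) = 0.2193
σ'(-1.27) = σ(-1.27)(1 - σ(-1.27)) = 0.2193 × 0.7807 = 0.1712
∂L/∂z = ∂L/∂h · σ'(z) = -2 × 0.1712 = -0.3424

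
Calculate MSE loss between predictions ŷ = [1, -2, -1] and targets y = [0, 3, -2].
MSE = 9

MSE = (1/3)((1-0)² + (-2-3)² + (-1--2)²) = (1/3)(1 + 25 + 1) = 9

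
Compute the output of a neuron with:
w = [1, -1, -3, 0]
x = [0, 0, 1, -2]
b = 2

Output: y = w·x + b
y = -1

y = (1)(0) + (-1)(0) + (-3)(1) + (0)(-2) + 2 = -1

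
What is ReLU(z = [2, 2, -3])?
h = [2, 2, 0]

ReLU applied element-wise: max(0,2)=2, max(0,2)=2, max(0,-3)=0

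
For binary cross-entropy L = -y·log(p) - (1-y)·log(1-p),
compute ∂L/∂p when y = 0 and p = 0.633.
∂L/∂p = 2.725

∂L/∂p = -y/p + (1-y)/(1-p) = 0 + 1/0.367 = 2.725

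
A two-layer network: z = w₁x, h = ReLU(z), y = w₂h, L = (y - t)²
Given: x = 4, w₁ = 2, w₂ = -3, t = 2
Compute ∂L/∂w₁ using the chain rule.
∂L/∂w₁ = 624

Forward pass:
z = w₁x = 2×4 = 8
h = ReLU(8) = 8
y = w₂h = -3×8 = -24

Backward pass:
∂L/∂y = 2(y - t) = 2(-24 - 2) = -52
∂y/∂h = w₂ = -3
∂h/∂z = 1 (ReLU derivative)
∂z/∂w₁ = x = 4

∂L/∂w₁ = -52 × -3 × 1 × 4 = 624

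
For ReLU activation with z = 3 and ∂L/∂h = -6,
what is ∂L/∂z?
∂L/∂z = -6

h = ReLU(3) = 3
Since z > 0: ∂h/∂z = 1
∂L/∂z = ∂L/∂h · ∂h/∂z = -6 × 1 = -6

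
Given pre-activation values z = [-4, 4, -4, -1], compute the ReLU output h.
h = [0, 4, 0, 0]

ReLU applied element-wise: max(0,-4)=0, max(0,4)=4, max(0,-4)=0, max(0,-1)=0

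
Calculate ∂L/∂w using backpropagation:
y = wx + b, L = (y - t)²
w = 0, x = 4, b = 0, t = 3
∂L/∂w = -24

y = wx + b = (0)(4) + 0 = 0
∂L/∂y = 2(y - t) = 2(0 - 3) = -6
∂y/∂w = x = 4
∂L/∂w = ∂L/∂y · ∂y/∂w = -6 × 4 = -24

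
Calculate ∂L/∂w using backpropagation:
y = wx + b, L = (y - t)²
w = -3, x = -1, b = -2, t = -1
∂L/∂w = -4

y = wx + b = (-3)(-1) + -2 = 1
∂L/∂y = 2(y - t) = 2(1 - -1) = 4
∂y/∂w = x = -1
∂L/∂w = ∂L/∂y · ∂y/∂w = 4 × -1 = -4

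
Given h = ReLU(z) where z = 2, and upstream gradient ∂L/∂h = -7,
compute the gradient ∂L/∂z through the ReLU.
∂L/∂z = -7

h = ReLU(2) = 2
Since z > 0: ∂h/∂z = 1
∂L/∂z = ∂L/∂h · ∂h/∂z = -7 × 1 = -7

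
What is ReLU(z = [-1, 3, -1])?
h = [0, 3, 0]

ReLU applied element-wise: max(0,-1)=0, max(0,3)=3, max(0,-1)=0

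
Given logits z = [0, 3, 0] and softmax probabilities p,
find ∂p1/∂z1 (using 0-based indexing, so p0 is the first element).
∂p1/∂z1 = 0.08236

p = softmax(z) = [0.04528, 0.9094, 0.04528]
p1 = 0.9094

∂p1/∂z1 = p1(1 - p1) = 0.9094 × (1 - 0.9094) = 0.08236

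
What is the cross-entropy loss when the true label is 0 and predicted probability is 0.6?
L = 0.9163

L = -0·log(0.6) - 1·log(0.4) = -log(0.4) = 0.9163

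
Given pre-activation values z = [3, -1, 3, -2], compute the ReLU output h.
h = [3, 0, 3, 0]

ReLU applied element-wise: max(0,3)=3, max(0,-1)=0, max(0,3)=3, max(0,-2)=0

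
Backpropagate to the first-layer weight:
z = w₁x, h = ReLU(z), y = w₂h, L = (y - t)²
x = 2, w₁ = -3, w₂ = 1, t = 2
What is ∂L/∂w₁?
∂L/∂w₁ = 0

Forward pass:
z = w₁x = -3×2 = -6
h = ReLU(-6) = 0
y = w₂h = 1×0 = 0

Backward pass:
∂L/∂y = 2(y - t) = 2(0 - 2) = -4
∂y/∂h = w₂ = 1
∂h/∂z = 0 (ReLU derivative)
∂z/∂w₁ = x = 2

∂L/∂w₁ = -4 × 1 × 0 × 2 = 0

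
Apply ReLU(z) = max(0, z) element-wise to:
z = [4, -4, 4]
h = [4, 0, 4]

ReLU applied element-wise: max(0,4)=4, max(0,-4)=0, max(0,4)=4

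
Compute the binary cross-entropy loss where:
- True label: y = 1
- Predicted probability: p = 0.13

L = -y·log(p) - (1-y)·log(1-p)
L = 2.04

L = -1·log(0.13) - 0·log(0.87) = -log(0.13) = 2.04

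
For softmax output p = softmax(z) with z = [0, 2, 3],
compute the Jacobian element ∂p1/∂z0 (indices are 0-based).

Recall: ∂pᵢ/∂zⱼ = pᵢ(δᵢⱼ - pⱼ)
∂p1/∂z0 = -0.009113

p = softmax(z) = [0.03512, 0.2595, 0.7054]
p1 = 0.2595, p0 = 0.03512

∂p1/∂z0 = -p1 × p0 = -0.2595 × 0.03512 = -0.009113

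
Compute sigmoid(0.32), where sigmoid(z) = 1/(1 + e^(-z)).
0.5793

sigmoid(0.32) = 1/(1 + e^(-0.32)) = 1/(1 + 0.7261) = 0.5793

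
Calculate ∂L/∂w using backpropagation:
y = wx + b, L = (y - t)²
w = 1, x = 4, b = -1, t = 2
∂L/∂w = 8

y = wx + b = (1)(4) + -1 = 3
∂L/∂y = 2(y - t) = 2(3 - 2) = 2
∂y/∂w = x = 4
∂L/∂w = ∂L/∂y · ∂y/∂w = 2 × 4 = 8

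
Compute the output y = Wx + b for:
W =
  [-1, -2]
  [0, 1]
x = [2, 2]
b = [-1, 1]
y = [-7, 3]

Wx = [-1×2 + -2×2, 0×2 + 1×2]
   = [-6, 2]
y = Wx + b = [-6 + -1, 2 + 1] = [-7, 3]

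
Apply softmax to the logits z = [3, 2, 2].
p = [0.5761, 0.2119, 0.2119]

exp(z) = [20.09, 7.389, 7.389]
Sum = 34.86
p = [0.5761, 0.2119, 0.2119]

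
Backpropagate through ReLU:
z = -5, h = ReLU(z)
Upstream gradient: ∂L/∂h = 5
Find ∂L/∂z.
∂L/∂z = 0

h = ReLU(-5) = 0
Since z < 0: ∂h/∂z = 0
∂L/∂z = ∂L/∂h · ∂h/∂z = 5 × 0 = 0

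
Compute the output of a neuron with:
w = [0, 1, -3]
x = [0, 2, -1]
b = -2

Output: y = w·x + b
y = 3

y = (0)(0) + (1)(2) + (-3)(-1) + -2 = 3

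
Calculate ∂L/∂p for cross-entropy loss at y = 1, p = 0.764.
∂L/∂p = -1.309

∂L/∂p = -y/p + (1-y)/(1-p) = -1/0.764 + 0 = -1.309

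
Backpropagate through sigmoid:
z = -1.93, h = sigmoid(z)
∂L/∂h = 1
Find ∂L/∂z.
∂L/∂z = 0.1107

σ(-1.93) = 0.1268
σ'(-1.93) = σ(-1.93)(1 - σ(-1.93)) = 0.1268 × 0.8732 = 0.1107
∂L/∂z = ∂L/∂h · σ'(z) = 1 × 0.1107 = 0.1107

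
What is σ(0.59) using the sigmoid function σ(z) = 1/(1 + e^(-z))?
0.6434

sigmoid(0.59) = 1/(1 + e^(-0.59)) = 1/(1 + 0.5543) = 0.6434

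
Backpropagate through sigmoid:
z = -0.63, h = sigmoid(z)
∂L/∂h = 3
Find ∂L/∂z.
∂L/∂z = 0.6802

σ(-0.63) = 0.3475
σ'(-0.63) = σ(-0.63)(1 - σ(-0.63)) = 0.3475 × 0.6525 = 0.2267
∂L/∂z = ∂L/∂h · σ'(z) = 3 × 0.2267 = 0.6802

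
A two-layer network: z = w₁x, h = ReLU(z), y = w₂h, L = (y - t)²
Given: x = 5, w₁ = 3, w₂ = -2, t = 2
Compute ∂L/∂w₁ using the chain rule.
∂L/∂w₁ = 640

Forward pass:
z = w₁x = 3×5 = 15
h = ReLU(15) = 15
y = w₂h = -2×15 = -30

Backward pass:
∂L/∂y = 2(y - t) = 2(-30 - 2) = -64
∂y/∂h = w₂ = -2
∂h/∂z = 1 (ReLU derivative)
∂z/∂w₁ = x = 5

∂L/∂w₁ = -64 × -2 × 1 × 5 = 640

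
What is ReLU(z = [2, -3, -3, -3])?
h = [2, 0, 0, 0]

ReLU applied element-wise: max(0,2)=2, max(0,-3)=0, max(0,-3)=0, max(0,-3)=0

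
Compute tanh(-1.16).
-0.821

tanh(-1.16) = (e^(-1.16) - e^(1.16))/(e^(-1.16) + e^(1.16)) = -0.821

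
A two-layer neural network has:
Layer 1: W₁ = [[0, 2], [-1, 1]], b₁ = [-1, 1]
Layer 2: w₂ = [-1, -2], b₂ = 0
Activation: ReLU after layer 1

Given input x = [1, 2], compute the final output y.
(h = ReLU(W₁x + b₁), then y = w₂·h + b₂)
y = -7

Layer 1 pre-activation: z₁ = [3, 2]
After ReLU: h = [3, 2]
Layer 2 output: y = -1×3 + -2×2 + 0 = -7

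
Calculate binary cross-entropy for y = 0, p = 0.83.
L = 1.772

L = -0·log(0.83) - 1·log(0.17) = -log(0.17) = 1.772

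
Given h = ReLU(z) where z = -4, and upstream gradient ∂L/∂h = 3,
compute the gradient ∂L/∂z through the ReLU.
∂L/∂z = 0

h = ReLU(-4) = 0
Since z < 0: ∂h/∂z = 0
∂L/∂z = ∂L/∂h · ∂h/∂z = 3 × 0 = 0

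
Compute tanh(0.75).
0.6351

tanh(0.75) = (e^(0.75) - e^(-0.75))/(e^(0.75) + e^(-0.75)) = 0.6351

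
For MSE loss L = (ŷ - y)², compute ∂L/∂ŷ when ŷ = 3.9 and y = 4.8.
∂L/∂ŷ = -1.8

∂L/∂ŷ = 2(ŷ - y) = 2(3.9 - 4.8) = 2(-0.9) = -1.8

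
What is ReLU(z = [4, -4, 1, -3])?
h = [4, 0, 1, 0]

ReLU applied element-wise: max(0,4)=4, max(0,-4)=0, max(0,1)=1, max(0,-3)=0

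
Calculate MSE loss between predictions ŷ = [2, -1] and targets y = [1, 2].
MSE = 5

MSE = (1/2)((2-1)² + (-1-2)²) = (1/2)(1 + 9) = 5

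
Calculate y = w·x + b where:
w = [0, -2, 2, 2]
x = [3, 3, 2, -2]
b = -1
y = -7

y = (0)(3) + (-2)(3) + (2)(2) + (2)(-2) + -1 = -7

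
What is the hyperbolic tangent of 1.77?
0.9436

tanh(1.77) = (e^(1.77) - e^(-1.77))/(e^(1.77) + e^(-1.77)) = 0.9436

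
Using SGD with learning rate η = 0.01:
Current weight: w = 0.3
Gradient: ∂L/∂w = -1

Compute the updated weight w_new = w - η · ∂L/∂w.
w_new = 0.31

w_new = w - η·∂L/∂w = 0.3 - 0.01×(-1) = 0.3 - (-0.01) = 0.31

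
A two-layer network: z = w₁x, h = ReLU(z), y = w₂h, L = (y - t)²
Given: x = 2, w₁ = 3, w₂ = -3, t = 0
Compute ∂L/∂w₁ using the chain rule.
∂L/∂w₁ = 216

Forward pass:
z = w₁x = 3×2 = 6
h = ReLU(6) = 6
y = w₂h = -3×6 = -18

Backward pass:
∂L/∂y = 2(y - t) = 2(-18 - 0) = -36
∂y/∂h = w₂ = -3
∂h/∂z = 1 (ReLU derivative)
∂z/∂w₁ = x = 2

∂L/∂w₁ = -36 × -3 × 1 × 2 = 216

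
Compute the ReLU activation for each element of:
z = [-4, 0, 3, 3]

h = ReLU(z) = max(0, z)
h = [0, 0, 3, 3]

ReLU applied element-wise: max(0,-4)=0, max(0,0)=0, max(0,3)=3, max(0,3)=3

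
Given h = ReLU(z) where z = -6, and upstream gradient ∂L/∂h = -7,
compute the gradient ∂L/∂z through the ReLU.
∂L/∂z = 0

h = ReLU(-6) = 0
Since z < 0: ∂h/∂z = 0
∂L/∂z = ∂L/∂h · ∂h/∂z = -7 × 0 = 0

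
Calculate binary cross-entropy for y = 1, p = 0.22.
L = 1.514

L = -1·log(0.22) - 0·log(0.78) = -log(0.22) = 1.514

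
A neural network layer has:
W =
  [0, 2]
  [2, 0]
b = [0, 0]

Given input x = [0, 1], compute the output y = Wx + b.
y = [2, 0]

Wx = [0×0 + 2×1, 2×0 + 0×1]
   = [2, 0]
y = Wx + b = [2 + 0, 0 + 0] = [2, 0]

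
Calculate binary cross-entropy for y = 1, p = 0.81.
L = 0.2107

L = -1·log(0.81) - 0·log(0.19) = -log(0.81) = 0.2107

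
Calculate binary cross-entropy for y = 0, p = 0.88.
L = 2.12

L = -0·log(0.88) - 1·log(0.12) = -log(0.12) = 2.12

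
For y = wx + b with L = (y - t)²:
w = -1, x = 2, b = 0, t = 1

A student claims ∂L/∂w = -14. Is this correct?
Incorrect

y = (-1)(2) + 0 = -2
∂L/∂y = 2(y - t) = 2(-2 - 1) = -6
∂y/∂w = x = 2
∂L/∂w = -6 × 2 = -12

Claimed value: -14
Incorrect: The correct gradient is -12.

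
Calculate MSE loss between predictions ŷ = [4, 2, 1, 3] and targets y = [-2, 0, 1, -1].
MSE = 14

MSE = (1/4)((4--2)² + (2-0)² + (1-1)² + (3--1)²) = (1/4)(36 + 4 + 0 + 16) = 14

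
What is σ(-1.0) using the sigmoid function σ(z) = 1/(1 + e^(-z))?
0.2689

sigmoid(-1.0) = 1/(1 + e^(1.0)) = 1/(1 + 2.718) = 0.2689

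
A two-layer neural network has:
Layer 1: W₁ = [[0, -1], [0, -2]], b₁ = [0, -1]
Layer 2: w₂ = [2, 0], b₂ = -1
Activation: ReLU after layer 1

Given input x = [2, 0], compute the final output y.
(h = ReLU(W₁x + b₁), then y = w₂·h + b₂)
y = -1

Layer 1 pre-activation: z₁ = [0, -1]
After ReLU: h = [0, 0]
Layer 2 output: y = 2×0 + 0×0 + -1 = -1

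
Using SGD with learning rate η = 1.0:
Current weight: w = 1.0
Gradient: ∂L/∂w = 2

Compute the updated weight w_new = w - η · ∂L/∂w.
w_new = -1

w_new = w - η·∂L/∂w = 1.0 - 1.0×(2) = 1.0 - (2) = -1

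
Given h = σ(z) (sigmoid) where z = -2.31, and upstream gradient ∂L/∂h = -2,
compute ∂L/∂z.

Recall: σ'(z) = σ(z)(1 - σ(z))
∂L/∂z = -0.1643

σ(-2.31) = 0.0903
σ'(-2.31) = σ(-2.31)(1 - σ(-2.31)) = 0.0903 × 0.9097 = 0.08214
∂L/∂z = ∂L/∂h · σ'(z) = -2 × 0.08214 = -0.1643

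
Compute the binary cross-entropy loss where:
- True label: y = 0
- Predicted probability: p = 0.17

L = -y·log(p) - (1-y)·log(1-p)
L = 0.1863

L = -0·log(0.17) - 1·log(0.83) = -log(0.83) = 0.1863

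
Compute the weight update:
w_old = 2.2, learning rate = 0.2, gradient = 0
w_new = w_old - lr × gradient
w_new = 2.2

w_new = w - η·∂L/∂w = 2.2 - 0.2×(0) = 2.2 - (0) = 2.2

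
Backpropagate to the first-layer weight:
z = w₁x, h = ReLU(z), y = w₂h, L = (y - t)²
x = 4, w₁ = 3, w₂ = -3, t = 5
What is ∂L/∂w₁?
∂L/∂w₁ = 984

Forward pass:
z = w₁x = 3×4 = 12
h = ReLU(12) = 12
y = w₂h = -3×12 = -36

Backward pass:
∂L/∂y = 2(y - t) = 2(-36 - 5) = -82
∂y/∂h = w₂ = -3
∂h/∂z = 1 (ReLU derivative)
∂z/∂w₁ = x = 4

∂L/∂w₁ = -82 × -3 × 1 × 4 = 984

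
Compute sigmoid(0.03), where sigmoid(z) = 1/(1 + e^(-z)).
0.5075

sigmoid(0.03) = 1/(1 + e^(-0.03)) = 1/(1 + 0.9704) = 0.5075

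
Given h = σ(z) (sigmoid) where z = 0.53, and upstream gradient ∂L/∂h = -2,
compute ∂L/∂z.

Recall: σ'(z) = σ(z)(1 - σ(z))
∂L/∂z = -0.4665

σ(0.53) = 0.6295
σ'(0.53) = σ(0.53)(1 - σ(0.53)) = 0.6295 × 0.3705 = 0.2332
∂L/∂z = ∂L/∂h · σ'(z) = -2 × 0.2332 = -0.4665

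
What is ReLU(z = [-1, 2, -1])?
h = [0, 2, 0]

ReLU applied element-wise: max(0,-1)=0, max(0,2)=2, max(0,-1)=0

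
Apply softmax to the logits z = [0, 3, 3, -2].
p = [0.0242, 0.4863, 0.4863, 0.0033]

exp(z) = [1, 20.09, 20.09, 0.1353]
Sum = 41.31
p = [0.0242, 0.4863, 0.4863, 0.0033]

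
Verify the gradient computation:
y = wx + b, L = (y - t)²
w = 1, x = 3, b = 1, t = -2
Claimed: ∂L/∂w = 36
Correct

y = (1)(3) + 1 = 4
∂L/∂y = 2(y - t) = 2(4 - -2) = 12
∂y/∂w = x = 3
∂L/∂w = 12 × 3 = 36

Claimed value: 36
Correct: The correct gradient is 36.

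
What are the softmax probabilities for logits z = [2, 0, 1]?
p = [0.6652, 0.09, 0.2447]

exp(z) = [7.389, 1, 2.718]
Sum = 11.11
p = [0.6652, 0.09, 0.2447]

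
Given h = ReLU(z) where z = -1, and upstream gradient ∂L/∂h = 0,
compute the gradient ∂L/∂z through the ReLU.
∂L/∂z = 0

h = ReLU(-1) = 0
Since z < 0: ∂h/∂z = 0
∂L/∂z = ∂L/∂h · ∂h/∂z = 0 × 0 = 0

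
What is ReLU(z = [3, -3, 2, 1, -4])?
h = [3, 0, 2, 1, 0]

ReLU applied element-wise: max(0,3)=3, max(0,-3)=0, max(0,2)=2, max(0,1)=1, max(0,-4)=0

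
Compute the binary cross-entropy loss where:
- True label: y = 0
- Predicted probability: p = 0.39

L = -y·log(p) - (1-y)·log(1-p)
L = 0.4943

L = -0·log(0.39) - 1·log(0.61) = -log(0.61) = 0.4943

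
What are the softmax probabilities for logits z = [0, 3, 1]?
p = [0.042, 0.8438, 0.1142]

exp(z) = [1, 20.09, 2.718]
Sum = 23.8
p = [0.042, 0.8438, 0.1142]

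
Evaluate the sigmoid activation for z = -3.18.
0.03993

sigmoid(-3.18) = 1/(1 + e^(3.18)) = 1/(1 + 24.05) = 0.03993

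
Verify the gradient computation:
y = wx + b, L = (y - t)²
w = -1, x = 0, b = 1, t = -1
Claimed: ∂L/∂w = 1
Incorrect

y = (-1)(0) + 1 = 1
∂L/∂y = 2(y - t) = 2(1 - -1) = 4
∂y/∂w = x = 0
∂L/∂w = 4 × 0 = 0

Claimed value: 1
Incorrect: The correct gradient is 0.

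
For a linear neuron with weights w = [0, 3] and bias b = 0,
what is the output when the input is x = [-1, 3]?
y = 9

y = (0)(-1) + (3)(3) + 0 = 9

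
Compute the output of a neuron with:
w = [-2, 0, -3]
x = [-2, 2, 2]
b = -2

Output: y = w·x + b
y = -4

y = (-2)(-2) + (0)(2) + (-3)(2) + -2 = -4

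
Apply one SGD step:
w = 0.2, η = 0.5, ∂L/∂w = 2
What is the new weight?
w_new = -0.8

w_new = w - η·∂L/∂w = 0.2 - 0.5×(2) = 0.2 - (1) = -0.8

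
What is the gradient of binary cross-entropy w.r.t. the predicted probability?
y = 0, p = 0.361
∂L/∂p = 1.565

∂L/∂p = -y/p + (1-y)/(1-p) = 0 + 1/0.639 = 1.565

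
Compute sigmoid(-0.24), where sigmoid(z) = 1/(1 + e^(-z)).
0.4403

sigmoid(-0.24) = 1/(1 + e^(0.24)) = 1/(1 + 1.271) = 0.4403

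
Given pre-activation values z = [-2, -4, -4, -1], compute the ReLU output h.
h = [0, 0, 0, 0]

ReLU applied element-wise: max(0,-2)=0, max(0,-4)=0, max(0,-4)=0, max(0,-1)=0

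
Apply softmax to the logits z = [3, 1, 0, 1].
p = [0.7573, 0.1025, 0.0377, 0.1025]

exp(z) = [20.09, 2.718, 1, 2.718]
Sum = 26.52
p = [0.7573, 0.1025, 0.0377, 0.1025]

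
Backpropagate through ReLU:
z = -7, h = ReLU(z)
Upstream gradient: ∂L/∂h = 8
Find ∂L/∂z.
∂L/∂z = 0

h = ReLU(-7) = 0
Since z < 0: ∂h/∂z = 0
∂L/∂z = ∂L/∂h · ∂h/∂z = 8 × 0 = 0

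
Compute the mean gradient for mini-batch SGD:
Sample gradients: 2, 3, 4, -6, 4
Average gradient = 1.4

Average = (1/5)(2 + 3 + 4 + -6 + 4) = 7/5 = 1.4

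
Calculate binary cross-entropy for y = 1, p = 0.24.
L = 1.427

L = -1·log(0.24) - 0·log(0.76) = -log(0.24) = 1.427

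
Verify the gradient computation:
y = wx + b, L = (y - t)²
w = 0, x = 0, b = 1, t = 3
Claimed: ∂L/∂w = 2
Incorrect

y = (0)(0) + 1 = 1
∂L/∂y = 2(y - t) = 2(1 - 3) = -4
∂y/∂w = x = 0
∂L/∂w = -4 × 0 = 0

Claimed value: 2
Incorrect: The correct gradient is 0.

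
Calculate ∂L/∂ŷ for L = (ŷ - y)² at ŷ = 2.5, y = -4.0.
∂L/∂ŷ = 13.0

∂L/∂ŷ = 2(ŷ - y) = 2(2.5 - -4.0) = 2(6.5) = 13.0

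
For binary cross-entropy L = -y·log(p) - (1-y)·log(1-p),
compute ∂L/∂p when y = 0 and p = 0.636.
∂L/∂p = 2.747

∂L/∂p = -y/p + (1-y)/(1-p) = 0 + 1/0.364 = 2.747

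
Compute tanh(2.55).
0.9879

tanh(2.55) = (e^(2.55) - e^(-2.55))/(e^(2.55) + e^(-2.55)) = 0.9879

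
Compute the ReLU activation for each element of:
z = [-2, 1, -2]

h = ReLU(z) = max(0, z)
h = [0, 1, 0]

ReLU applied element-wise: max(0,-2)=0, max(0,1)=1, max(0,-2)=0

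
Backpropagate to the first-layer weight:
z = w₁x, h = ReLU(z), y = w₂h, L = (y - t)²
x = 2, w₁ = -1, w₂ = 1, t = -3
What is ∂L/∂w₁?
∂L/∂w₁ = 0

Forward pass:
z = w₁x = -1×2 = -2
h = ReLU(-2) = 0
y = w₂h = 1×0 = 0

Backward pass:
∂L/∂y = 2(y - t) = 2(0 - -3) = 6
∂y/∂h = w₂ = 1
∂h/∂z = 0 (ReLU derivative)
∂z/∂w₁ = x = 2

∂L/∂w₁ = 6 × 1 × 0 × 2 = 0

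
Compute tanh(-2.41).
-0.984

tanh(-2.41) = (e^(-2.41) - e^(2.41))/(e^(-2.41) + e^(2.41)) = -0.984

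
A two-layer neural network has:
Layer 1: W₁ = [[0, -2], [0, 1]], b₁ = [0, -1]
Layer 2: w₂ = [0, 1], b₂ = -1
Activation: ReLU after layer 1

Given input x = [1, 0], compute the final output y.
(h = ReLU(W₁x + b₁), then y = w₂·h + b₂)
y = -1

Layer 1 pre-activation: z₁ = [0, -1]
After ReLU: h = [0, 0]
Layer 2 output: y = 0×0 + 1×0 + -1 = -1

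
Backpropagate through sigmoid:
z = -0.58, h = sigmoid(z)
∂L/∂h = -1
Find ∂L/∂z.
∂L/∂z = -0.2301

σ(-0.58) = 0.3589
σ'(-0.58) = σ(-0.58)(1 - σ(-0.58)) = 0.3589 × 0.6411 = 0.2301
∂L/∂z = ∂L/∂h · σ'(z) = -1 × 0.2301 = -0.2301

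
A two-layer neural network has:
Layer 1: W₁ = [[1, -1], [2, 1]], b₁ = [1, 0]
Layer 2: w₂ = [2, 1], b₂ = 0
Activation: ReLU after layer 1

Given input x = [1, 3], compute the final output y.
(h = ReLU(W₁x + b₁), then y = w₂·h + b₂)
y = 5

Layer 1 pre-activation: z₁ = [-1, 5]
After ReLU: h = [0, 5]
Layer 2 output: y = 2×0 + 1×5 + 0 = 5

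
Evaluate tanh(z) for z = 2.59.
0.9888

tanh(2.59) = (e^(2.59) - e^(-2.59))/(e^(2.59) + e^(-2.59)) = 0.9888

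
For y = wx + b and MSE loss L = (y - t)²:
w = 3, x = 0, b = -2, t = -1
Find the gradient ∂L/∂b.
∂L/∂b = -2

y = wx + b = (3)(0) + -2 = -2
∂L/∂y = 2(y - t) = 2(-2 - -1) = -2
∂y/∂b = 1
∂L/∂b = ∂L/∂y · ∂y/∂b = -2 × 1 = -2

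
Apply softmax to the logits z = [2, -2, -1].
p = [0.9362, 0.0171, 0.0466]

exp(z) = [7.389, 0.1353, 0.3679]
Sum = 7.892
p = [0.9362, 0.0171, 0.0466]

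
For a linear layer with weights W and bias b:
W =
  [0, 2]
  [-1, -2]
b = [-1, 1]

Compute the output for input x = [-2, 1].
y = [1, 1]

Wx = [0×-2 + 2×1, -1×-2 + -2×1]
   = [2, 0]
y = Wx + b = [2 + -1, 0 + 1] = [1, 1]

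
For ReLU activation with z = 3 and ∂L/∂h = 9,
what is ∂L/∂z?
∂L/∂z = 9

h = ReLU(3) = 3
Since z > 0: ∂h/∂z = 1
∂L/∂z = ∂L/∂h · ∂h/∂z = 9 × 1 = 9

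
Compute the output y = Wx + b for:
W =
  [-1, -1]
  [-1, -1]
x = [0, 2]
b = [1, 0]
y = [-1, -2]

Wx = [-1×0 + -1×2, -1×0 + -1×2]
   = [-2, -2]
y = Wx + b = [-2 + 1, -2 + 0] = [-1, -2]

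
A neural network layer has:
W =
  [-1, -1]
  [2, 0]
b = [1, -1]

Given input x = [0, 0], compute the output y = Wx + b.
y = [1, -1]

Wx = [-1×0 + -1×0, 2×0 + 0×0]
   = [0, 0]
y = Wx + b = [0 + 1, 0 + -1] = [1, -1]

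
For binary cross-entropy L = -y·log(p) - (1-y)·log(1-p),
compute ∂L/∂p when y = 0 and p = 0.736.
∂L/∂p = 3.788

∂L/∂p = -y/p + (1-y)/(1-p) = 0 + 1/0.264 = 3.788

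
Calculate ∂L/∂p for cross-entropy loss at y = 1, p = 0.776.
∂L/∂p = -1.289

∂L/∂p = -y/p + (1-y)/(1-p) = -1/0.776 + 0 = -1.289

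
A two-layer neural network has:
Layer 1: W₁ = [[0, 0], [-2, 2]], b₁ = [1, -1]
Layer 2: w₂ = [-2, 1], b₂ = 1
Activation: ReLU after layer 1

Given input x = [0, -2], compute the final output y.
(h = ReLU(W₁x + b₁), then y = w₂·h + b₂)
y = -1

Layer 1 pre-activation: z₁ = [1, -5]
After ReLU: h = [1, 0]
Layer 2 output: y = -2×1 + 1×0 + 1 = -1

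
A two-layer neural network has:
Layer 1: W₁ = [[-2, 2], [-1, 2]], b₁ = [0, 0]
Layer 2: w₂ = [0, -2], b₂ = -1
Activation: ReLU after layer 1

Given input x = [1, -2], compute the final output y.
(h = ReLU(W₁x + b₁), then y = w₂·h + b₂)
y = -1

Layer 1 pre-activation: z₁ = [-6, -5]
After ReLU: h = [0, 0]
Layer 2 output: y = 0×0 + -2×0 + -1 = -1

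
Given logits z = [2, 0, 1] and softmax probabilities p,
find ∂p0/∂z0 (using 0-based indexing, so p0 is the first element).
∂p0/∂z0 = 0.2227

p = softmax(z) = [0.6652, 0.09003, 0.2447]
p0 = 0.6652

∂p0/∂z0 = p0(1 - p0) = 0.6652 × (1 - 0.6652) = 0.2227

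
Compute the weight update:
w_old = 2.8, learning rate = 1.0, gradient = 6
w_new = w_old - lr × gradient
w_new = -3.2

w_new = w - η·∂L/∂w = 2.8 - 1.0×(6) = 2.8 - (6) = -3.2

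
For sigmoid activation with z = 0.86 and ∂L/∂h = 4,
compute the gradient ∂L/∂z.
∂L/∂z = 0.8357

σ(0.86) = 0.7027
σ'(0.86) = σ(0.86)(1 - σ(0.86)) = 0.7027 × 0.2973 = 0.2089
∂L/∂z = ∂L/∂h · σ'(z) = 4 × 0.2089 = 0.8357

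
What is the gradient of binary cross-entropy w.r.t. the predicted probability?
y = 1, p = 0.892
∂L/∂p = -1.121

∂L/∂p = -y/p + (1-y)/(1-p) = -1/0.892 + 0 = -1.121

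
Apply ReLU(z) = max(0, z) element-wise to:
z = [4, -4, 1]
h = [4, 0, 1]

ReLU applied element-wise: max(0,4)=4, max(0,-4)=0, max(0,1)=1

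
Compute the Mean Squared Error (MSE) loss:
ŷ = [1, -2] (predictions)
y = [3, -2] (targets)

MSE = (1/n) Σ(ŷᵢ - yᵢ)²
MSE = 2

MSE = (1/2)((1-3)² + (-2--2)²) = (1/2)(4 + 0) = 2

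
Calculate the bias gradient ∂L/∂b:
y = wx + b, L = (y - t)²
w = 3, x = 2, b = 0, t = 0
∂L/∂b = 12

y = wx + b = (3)(2) + 0 = 6
∂L/∂y = 2(y - t) = 2(6 - 0) = 12
∂y/∂b = 1
∂L/∂b = ∂L/∂y · ∂y/∂b = 12 × 1 = 12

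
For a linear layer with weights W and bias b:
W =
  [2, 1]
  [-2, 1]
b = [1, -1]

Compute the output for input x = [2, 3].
y = [8, -2]

Wx = [2×2 + 1×3, -2×2 + 1×3]
   = [7, -1]
y = Wx + b = [7 + 1, -1 + -1] = [8, -2]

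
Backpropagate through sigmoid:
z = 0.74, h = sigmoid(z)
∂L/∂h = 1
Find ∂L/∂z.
∂L/∂z = 0.2187

σ(0.74) = 0.677
σ'(0.74) = σ(0.74)(1 - σ(0.74)) = 0.677 × 0.323 = 0.2187
∂L/∂z = ∂L/∂h · σ'(z) = 1 × 0.2187 = 0.2187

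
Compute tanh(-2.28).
-0.9793

tanh(-2.28) = (e^(-2.28) - e^(2.28))/(e^(-2.28) + e^(2.28)) = -0.9793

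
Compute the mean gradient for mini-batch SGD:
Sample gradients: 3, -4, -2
Average gradient = -1

Average = (1/3)(3 + -4 + -2) = -3/3 = -1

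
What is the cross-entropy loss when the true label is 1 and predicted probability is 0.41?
L = 0.8916

L = -1·log(0.41) - 0·log(0.59) = -log(0.41) = 0.8916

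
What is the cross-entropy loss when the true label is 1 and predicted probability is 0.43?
L = 0.844

L = -1·log(0.43) - 0·log(0.57) = -log(0.43) = 0.844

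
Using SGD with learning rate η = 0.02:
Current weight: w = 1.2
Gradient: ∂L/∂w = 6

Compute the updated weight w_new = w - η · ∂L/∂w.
w_new = 1.08

w_new = w - η·∂L/∂w = 1.2 - 0.02×(6) = 1.2 - (0.12) = 1.08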